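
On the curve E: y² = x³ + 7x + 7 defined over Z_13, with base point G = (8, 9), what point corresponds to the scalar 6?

Repeated addition: build up to 6G.
2G: tangent at (8, 9): λ = (3·8² + 7)/(2·9) ≡ 4/5. 5⁻¹ ≡ 8 (mod 13), so λ ≡ 4·8 ≡ 6.
  x = λ² - 8 - 8 = 36 - 16 ≡ 7; y = λ·(8 - 7) - 9 ≡ 10. → (7, 10)
3G: (7, 10) + (8, 9). λ = (9 - 10)/(8 - 7) ≡ 12/1 mod 13. 1⁻¹ ≡ 1 (mod 13), so λ ≡ 12.
  x = λ² - 7 - 8 = 144 - 15 ≡ 12; y = λ·(7 - 12) - 10 ≡ 8. → (12, 8)
4G: (12, 8) + (8, 9). λ = (9 - 8)/(8 - 12) ≡ 1/9 mod 13. 9⁻¹ ≡ 3 (mod 13) since 9·3 = 27 ≡ 1, so λ ≡ 3.
  x = λ² - 12 - 8 = 9 - 20 ≡ 2; y = λ·(12 - 2) - 8 ≡ 9. → (2, 9)
5G: (2, 9) + (8, 9). λ = (9 - 9)/(8 - 2) ≡ 0/6 mod 13. 6⁻¹ ≡ 11 (mod 13) since 6·11 = 66 ≡ 1, so λ ≡ 0.
  x = λ² - 2 - 8 = 0 - 10 ≡ 3; y = λ·(2 - 3) - 9 ≡ 4. → (3, 4)
6G: (3, 4) + (8, 9). λ = (9 - 4)/(8 - 3) ≡ 5/5 mod 13. 5⁻¹ ≡ 8 (mod 13) since 5·8 = 40 ≡ 1, so λ ≡ 1.
  x = λ² - 3 - 8 = 1 - 11 ≡ 3; y = λ·(3 - 3) - 4 ≡ 9. → (3, 9)

(3, 9)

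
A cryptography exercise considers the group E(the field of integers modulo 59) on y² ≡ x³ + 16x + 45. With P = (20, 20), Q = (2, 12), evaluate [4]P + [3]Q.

(22, 22)

First 4P:
Repeated addition: build up to 4P.
2P: tangent at (20, 20): λ = (3·20² + 16)/(2·20) ≡ 36/40. 40⁻¹ ≡ 31 (mod 59), so λ ≡ 36·31 ≡ 54.
  x = λ² - 20 - 20 = 2916 - 40 ≡ 44; y = λ·(20 - 44) - 20 ≡ 41. → (44, 41)
3P: (44, 41) + (20, 20). λ = (20 - 41)/(20 - 44) ≡ 38/35 mod 59. 35⁻¹ ≡ 27 (mod 59), so λ ≡ 23.
  x = λ² - 44 - 20 = 529 - 64 ≡ 52; y = λ·(44 - 52) - 41 ≡ 11. → (52, 11)
4P: (52, 11) + (20, 20). λ = (20 - 11)/(20 - 52) ≡ 9/27 mod 59. 27⁻¹ ≡ 35 (mod 59) since 27·35 = 945 ≡ 1, so λ ≡ 20.
  x = λ² - 52 - 20 = 400 - 72 ≡ 33; y = λ·(52 - 33) - 11 ≡ 15. → (33, 15)
4P = (33, 15).
Next 3Q:
Repeated addition: build up to 3Q.
2Q: tangent at (2, 12): λ = (3·2² + 16)/(2·12) ≡ 28/24. 24⁻¹ ≡ 32 (mod 59), so λ ≡ 28·32 ≡ 11.
  x = λ² - 2 - 2 = 121 - 4 ≡ 58; y = λ·(2 - 58) - 12 ≡ 21. → (58, 21)
3Q: (58, 21) + (2, 12). λ = (12 - 21)/(2 - 58) ≡ 50/3 mod 59. 3⁻¹ ≡ 20 (mod 59), so λ ≡ 56.
  x = λ² - 58 - 2 = 3136 - 60 ≡ 8; y = λ·(58 - 8) - 21 ≡ 6. → (8, 6)
3Q = (8, 6).
Finally 4P + 3Q:
(33, 15) + (8, 6). λ = (6 - 15)/(8 - 33) ≡ 50/34 mod 59. 34⁻¹ ≡ 33 (mod 59) since 34·33 = 1122 ≡ 1, so λ ≡ 57.
  x = λ² - 33 - 8 = 3249 - 41 ≡ 22; y = λ·(33 - 22) - 15 ≡ 22. → (22, 22)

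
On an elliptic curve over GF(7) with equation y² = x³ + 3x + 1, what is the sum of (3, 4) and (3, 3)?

O

The two points share x = 3 and their y-coordinates satisfy 4 + 3 ≡ 0 (mod 7), so they are inverses. Their sum is 𝒪.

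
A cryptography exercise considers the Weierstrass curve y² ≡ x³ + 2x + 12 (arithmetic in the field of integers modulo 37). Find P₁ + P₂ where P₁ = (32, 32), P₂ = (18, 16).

(32, 32) + (18, 16). λ = (16 - 32)/(18 - 32) ≡ 21/23 mod 37. 23⁻¹ ≡ 29 (mod 37) since 23·29 = 667 ≡ 1, so λ ≡ 17.
  x = λ² - 32 - 18 = 289 - 50 ≡ 17; y = λ·(32 - 17) - 32 ≡ 1. → (17, 1)

(17, 1)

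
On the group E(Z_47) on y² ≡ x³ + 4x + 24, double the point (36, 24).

(9, 15)

tangent at (36, 24): λ = (3·36² + 4)/(2·24) ≡ 38/1. 1⁻¹ ≡ 1 (mod 47), so λ ≡ 38·1 ≡ 38.
  x = λ² - 36 - 36 = 1444 - 72 ≡ 9; y = λ·(36 - 9) - 24 ≡ 15. → (9, 15)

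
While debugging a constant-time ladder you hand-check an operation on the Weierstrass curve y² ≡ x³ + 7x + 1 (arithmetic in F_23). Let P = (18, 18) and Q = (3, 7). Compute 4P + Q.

First 4P:
Double-and-add on 4 = (100)₂. Start with P = (18, 18) for the leading 1-bit.
double: tangent at (18, 18): λ = (3·18² + 7)/(2·18) ≡ 13/13. 13⁻¹ ≡ 16 (mod 23) since 13·16 = 208 ≡ 1, so λ ≡ 13·16 ≡ 1.
  x = λ² - 18 - 18 = 1 - 36 ≡ 11; y = λ·(18 - 11) - 18 ≡ 12. → (11, 12)
double: tangent at (11, 12): λ = (3·11² + 7)/(2·12) ≡ 2/1. 1⁻¹ ≡ 1 (mod 23), so λ ≡ 2·1 ≡ 2.
  x = λ² - 11 - 11 = 4 - 22 ≡ 5; y = λ·(11 - 5) - 12 ≡ 0. → (5, 0)
4P = (5, 0).
Finally 4P + Q:
(5, 0) + (3, 7). λ = (7 - 0)/(3 - 5) ≡ 7/21 mod 23. 21⁻¹ ≡ 11 (mod 23) since 21·11 = 231 ≡ 1, so λ ≡ 8.
  x = λ² - 5 - 3 = 64 - 8 ≡ 10; y = λ·(5 - 10) - 0 ≡ 6. → (10, 6)

(10, 6)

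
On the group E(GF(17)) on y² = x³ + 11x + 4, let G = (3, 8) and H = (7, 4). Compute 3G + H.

First 3G:
Repeated addition: build up to 3G.
2G: tangent at (3, 8): λ = (3·3² + 11)/(2·8) ≡ 4/16. 16⁻¹ ≡ 16 (mod 17) since 16·16 = 256 ≡ 1, so λ ≡ 4·16 ≡ 13.
  x = λ² - 3 - 3 = 169 - 6 ≡ 10; y = λ·(3 - 10) - 8 ≡ 3. → (10, 3)
3G: (10, 3) + (3, 8). λ = (8 - 3)/(3 - 10) ≡ 5/10 mod 17. 10⁻¹ ≡ 12 (mod 17), so λ ≡ 9.
  x = λ² - 10 - 3 = 81 - 13 ≡ 0; y = λ·(10 - 0) - 3 ≡ 2. → (0, 2)
3G = (0, 2).
Finally 3G + H:
(0, 2) + (7, 4). λ = (4 - 2)/(7 - 0) ≡ 2/7 mod 17. 7⁻¹ ≡ 5 (mod 17), so λ ≡ 10.
  x = λ² - 0 - 7 = 100 - 7 ≡ 8; y = λ·(0 - 8) - 2 ≡ 3. → (8, 3)

(8, 3)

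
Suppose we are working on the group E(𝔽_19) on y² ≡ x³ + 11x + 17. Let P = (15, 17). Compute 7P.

Double-and-add on 7 = (111)₂. Start with P = (15, 17) for the leading 1-bit.
double: tangent at (15, 17): λ = (3·15² + 11)/(2·17) ≡ 2/15. 15⁻¹ ≡ 14 (mod 19), so λ ≡ 2·14 ≡ 9.
  x = λ² - 15 - 15 = 81 - 30 ≡ 13; y = λ·(15 - 13) - 17 ≡ 1. → (13, 1)
add P: (13, 1) + (15, 17). λ = (17 - 1)/(15 - 13) ≡ 16/2 mod 19. 2⁻¹ ≡ 10 (mod 19) since 2·10 = 20 ≡ 1, so λ ≡ 8.
  x = λ² - 13 - 15 = 64 - 28 ≡ 17; y = λ·(13 - 17) - 1 ≡ 5. → (17, 5)
double: tangent at (17, 5): λ = (3·17² + 11)/(2·5) ≡ 4/10. 10⁻¹ ≡ 2 (mod 19), so λ ≡ 4·2 ≡ 8.
  x = λ² - 17 - 17 = 64 - 34 ≡ 11; y = λ·(17 - 11) - 5 ≡ 5. → (11, 5)
add P: (11, 5) + (15, 17). λ = (17 - 5)/(15 - 11) ≡ 12/4 mod 19. 4⁻¹ ≡ 5 (mod 19), so λ ≡ 3.
  x = λ² - 11 - 15 = 9 - 26 ≡ 2; y = λ·(11 - 2) - 5 ≡ 3. → (2, 3)

(2, 3)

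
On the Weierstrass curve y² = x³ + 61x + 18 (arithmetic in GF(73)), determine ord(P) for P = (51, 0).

2P: (51, 0) + (51, 0): same x and y₁ ≡ -y₂, so the sum is O.
2P = O, so the order is 2.

2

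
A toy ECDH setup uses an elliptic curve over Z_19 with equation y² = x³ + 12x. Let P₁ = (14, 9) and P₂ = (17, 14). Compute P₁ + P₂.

(14, 9) + (17, 14). λ = (14 - 9)/(17 - 14) ≡ 5/3 mod 19. 3⁻¹ ≡ 13 (mod 19) since 3·13 = 39 ≡ 1, so λ ≡ 8.
  x = λ² - 14 - 17 = 64 - 31 ≡ 14; y = λ·(14 - 14) - 9 ≡ 10. → (14, 10)

(14, 10)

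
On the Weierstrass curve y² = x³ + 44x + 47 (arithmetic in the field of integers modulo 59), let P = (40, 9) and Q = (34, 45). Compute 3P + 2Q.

First 3P:
Repeated addition: build up to 3P.
2P: tangent at (40, 9): λ = (3·40² + 44)/(2·9) ≡ 6/18. 18⁻¹ ≡ 23 (mod 59), so λ ≡ 6·23 ≡ 20.
  x = λ² - 40 - 40 = 400 - 80 ≡ 25; y = λ·(40 - 25) - 9 ≡ 55. → (25, 55)
3P: (25, 55) + (40, 9). λ = (9 - 55)/(40 - 25) ≡ 13/15 mod 59. 15⁻¹ ≡ 4 (mod 59), so λ ≡ 52.
  x = λ² - 25 - 40 = 2704 - 65 ≡ 43; y = λ·(25 - 43) - 55 ≡ 12. → (43, 12)
3P = (43, 12).
Next 2Q:
Repeated addition: build up to 2Q.
2Q: tangent at (34, 45): λ = (3·34² + 44)/(2·45) ≡ 31/31. 31⁻¹ ≡ 40 (mod 59), so λ ≡ 31·40 ≡ 1.
  x = λ² - 34 - 34 = 1 - 68 ≡ 51; y = λ·(34 - 51) - 45 ≡ 56. → (51, 56)
2Q = (51, 56).
Finally 3P + 2Q:
(43, 12) + (51, 56). λ = (56 - 12)/(51 - 43) ≡ 44/8 mod 59. 8⁻¹ ≡ 37 (mod 59), so λ ≡ 35.
  x = λ² - 43 - 51 = 1225 - 94 ≡ 10; y = λ·(43 - 10) - 12 ≡ 22. → (10, 22)

(10, 22)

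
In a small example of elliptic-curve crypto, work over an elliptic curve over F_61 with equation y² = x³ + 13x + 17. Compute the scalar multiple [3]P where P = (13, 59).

(15, 54)

Repeated addition: build up to 3P.
2P: tangent at (13, 59): λ = (3·13² + 13)/(2·59) ≡ 32/57. 57⁻¹ ≡ 15 (mod 61), so λ ≡ 32·15 ≡ 53.
  x = λ² - 13 - 13 = 2809 - 26 ≡ 38; y = λ·(13 - 38) - 59 ≡ 19. → (38, 19)
3P: (38, 19) + (13, 59). λ = (59 - 19)/(13 - 38) ≡ 40/36 mod 61. 36⁻¹ ≡ 39 (mod 61), so λ ≡ 35.
  x = λ² - 38 - 13 = 1225 - 51 ≡ 15; y = λ·(38 - 15) - 19 ≡ 54. → (15, 54)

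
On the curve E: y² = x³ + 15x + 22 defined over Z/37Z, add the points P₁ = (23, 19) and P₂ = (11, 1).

(33, 3)

(23, 19) + (11, 1). λ = (1 - 19)/(11 - 23) ≡ 19/25 mod 37. 25⁻¹ ≡ 3 (mod 37), so λ ≡ 20.
  x = λ² - 23 - 11 = 400 - 34 ≡ 33; y = λ·(23 - 33) - 19 ≡ 3. → (33, 3)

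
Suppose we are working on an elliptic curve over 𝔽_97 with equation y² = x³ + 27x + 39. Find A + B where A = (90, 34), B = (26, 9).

(90, 34) + (26, 9). λ = (9 - 34)/(26 - 90) ≡ 72/33 mod 97. 33⁻¹ ≡ 50 (mod 97) since 33·50 = 1650 ≡ 1, so λ ≡ 11.
  x = λ² - 90 - 26 = 121 - 116 ≡ 5; y = λ·(90 - 5) - 34 ≡ 28. → (5, 28)

(5, 28)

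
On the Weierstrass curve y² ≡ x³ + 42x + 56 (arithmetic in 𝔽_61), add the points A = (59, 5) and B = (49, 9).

(41, 0)

(59, 5) + (49, 9). λ = (9 - 5)/(49 - 59) ≡ 4/51 mod 61. 51⁻¹ ≡ 6 (mod 61) since 51·6 = 306 ≡ 1, so λ ≡ 24.
  x = λ² - 59 - 49 = 576 - 108 ≡ 41; y = λ·(59 - 41) - 5 ≡ 0. → (41, 0)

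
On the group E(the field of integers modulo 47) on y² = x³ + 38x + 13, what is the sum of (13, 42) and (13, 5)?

O

The two points share x = 13 and their y-coordinates satisfy 42 + 5 ≡ 0 (mod 47), so they are inverses. Their sum is 𝒪.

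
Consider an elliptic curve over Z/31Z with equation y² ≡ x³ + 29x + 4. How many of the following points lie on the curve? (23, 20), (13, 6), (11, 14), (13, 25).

(23, 20): 20² ≡ 28, rhs ≡ 4 → off.
(13, 6): 6² ≡ 5, rhs ≡ 5 → on.
(11, 14): 14² ≡ 10, rhs ≡ 11 → off.
(13, 25): 25² ≡ 5, rhs ≡ 5 → on.

2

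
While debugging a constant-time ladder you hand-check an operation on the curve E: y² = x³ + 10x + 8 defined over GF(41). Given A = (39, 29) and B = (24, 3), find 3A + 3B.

First 3A:
Repeated addition: build up to 3A.
2A: tangent at (39, 29): λ = (3·39² + 10)/(2·29) ≡ 22/17. 17⁻¹ ≡ 29 (mod 41), so λ ≡ 22·29 ≡ 23.
  x = λ² - 39 - 39 = 529 - 78 ≡ 0; y = λ·(39 - 0) - 29 ≡ 7. → (0, 7)
3A: (0, 7) + (39, 29). λ = (29 - 7)/(39 - 0) ≡ 22/39 mod 41. 39⁻¹ ≡ 20 (mod 41) since 39·20 = 780 ≡ 1, so λ ≡ 30.
  x = λ² - 0 - 39 = 900 - 39 ≡ 0; y = λ·(0 - 0) - 7 ≡ 34. → (0, 34)
3A = (0, 34).
Next 3B:
Repeated addition: build up to 3B.
2B: tangent at (24, 3): λ = (3·24² + 10)/(2·3) ≡ 16/6. 6⁻¹ ≡ 7 (mod 41) since 6·7 = 42 ≡ 1, so λ ≡ 16·7 ≡ 30.
  x = λ² - 24 - 24 = 900 - 48 ≡ 32; y = λ·(24 - 32) - 3 ≡ 3. → (32, 3)
3B: (32, 3) + (24, 3). λ = (3 - 3)/(24 - 32) ≡ 0/33 mod 41. 33⁻¹ ≡ 5 (mod 41), so λ ≡ 0.
  x = λ² - 32 - 24 = 0 - 56 ≡ 26; y = λ·(32 - 26) - 3 ≡ 38. → (26, 38)
3B = (26, 38).
Finally 3A + 3B:
(0, 34) + (26, 38). λ = (38 - 34)/(26 - 0) ≡ 4/26 mod 41. 26⁻¹ ≡ 30 (mod 41) since 26·30 = 780 ≡ 1, so λ ≡ 38.
  x = λ² - 0 - 26 = 1444 - 26 ≡ 24; y = λ·(0 - 24) - 34 ≡ 38. → (24, 38)

(24, 38)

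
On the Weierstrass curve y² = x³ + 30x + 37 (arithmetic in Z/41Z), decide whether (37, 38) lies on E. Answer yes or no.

y² = 38² ≡ 9; x³ + 30x + 37 = 51800 ≡ 17 (mod 41). 9 ≠ 17.

no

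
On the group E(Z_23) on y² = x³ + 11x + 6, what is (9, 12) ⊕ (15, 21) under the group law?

(9, 12) + (15, 21). λ = (21 - 12)/(15 - 9) ≡ 9/6 mod 23. 6⁻¹ ≡ 4 (mod 23), so λ ≡ 13.
  x = λ² - 9 - 15 = 169 - 24 ≡ 7; y = λ·(9 - 7) - 12 ≡ 14. → (7, 14)

(7, 14)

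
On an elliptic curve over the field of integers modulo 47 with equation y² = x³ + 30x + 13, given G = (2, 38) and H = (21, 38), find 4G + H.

First 4G:
Repeated addition: build up to 4G.
2G: tangent at (2, 38): λ = (3·2² + 30)/(2·38) ≡ 42/29. 29⁻¹ ≡ 13 (mod 47) since 29·13 = 377 ≡ 1, so λ ≡ 42·13 ≡ 29.
  x = λ² - 2 - 2 = 841 - 4 ≡ 38; y = λ·(2 - 38) - 38 ≡ 46. → (38, 46)
3G: (38, 46) + (2, 38). λ = (38 - 46)/(2 - 38) ≡ 39/11 mod 47. 11⁻¹ ≡ 30 (mod 47), so λ ≡ 42.
  x = λ² - 38 - 2 = 1764 - 40 ≡ 32; y = λ·(38 - 32) - 46 ≡ 18. → (32, 18)
4G: (32, 18) + (2, 38). λ = (38 - 18)/(2 - 32) ≡ 20/17 mod 47. 17⁻¹ ≡ 36 (mod 47), so λ ≡ 15.
  x = λ² - 32 - 2 = 225 - 34 ≡ 3; y = λ·(32 - 3) - 18 ≡ 41. → (3, 41)
4G = (3, 41).
Finally 4G + H:
(3, 41) + (21, 38). λ = (38 - 41)/(21 - 3) ≡ 44/18 mod 47. 18⁻¹ ≡ 34 (mod 47), so λ ≡ 39.
  x = λ² - 3 - 21 = 1521 - 24 ≡ 40; y = λ·(3 - 40) - 41 ≡ 20. → (40, 20)

(40, 20)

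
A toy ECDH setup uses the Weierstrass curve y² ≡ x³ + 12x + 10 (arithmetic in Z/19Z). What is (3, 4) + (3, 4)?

(5, 10)

tangent at (3, 4): λ = (3·3² + 12)/(2·4) ≡ 1/8. 8⁻¹ ≡ 12 (mod 19), so λ ≡ 1·12 ≡ 12.
  x = λ² - 3 - 3 = 144 - 6 ≡ 5; y = λ·(3 - 5) - 4 ≡ 10. → (5, 10)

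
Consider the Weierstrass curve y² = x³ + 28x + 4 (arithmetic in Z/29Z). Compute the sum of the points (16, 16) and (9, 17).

(20, 26)

(16, 16) + (9, 17). λ = (17 - 16)/(9 - 16) ≡ 1/22 mod 29. 22⁻¹ ≡ 4 (mod 29), so λ ≡ 4.
  x = λ² - 16 - 9 = 16 - 25 ≡ 20; y = λ·(16 - 20) - 16 ≡ 26. → (20, 26)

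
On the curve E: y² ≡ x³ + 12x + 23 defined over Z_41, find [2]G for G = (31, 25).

tangent at (31, 25): λ = (3·31² + 12)/(2·25) ≡ 25/9. 9⁻¹ ≡ 32 (mod 41), so λ ≡ 25·32 ≡ 21.
  x = λ² - 31 - 31 = 441 - 62 ≡ 10; y = λ·(31 - 10) - 25 ≡ 6. → (10, 6)

(10, 6)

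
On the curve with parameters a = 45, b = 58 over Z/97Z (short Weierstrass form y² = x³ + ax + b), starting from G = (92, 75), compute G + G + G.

(79, 77)

Repeated addition: build up to 3G.
2G: tangent at (92, 75): λ = (3·92² + 45)/(2·75) ≡ 23/53. 53⁻¹ ≡ 11 (mod 97), so λ ≡ 23·11 ≡ 59.
  x = λ² - 92 - 92 = 3481 - 184 ≡ 96; y = λ·(92 - 96) - 75 ≡ 77. → (96, 77)
3G: (96, 77) + (92, 75). λ = (75 - 77)/(92 - 96) ≡ 95/93 mod 97. 93⁻¹ ≡ 24 (mod 97) since 93·24 = 2232 ≡ 1, so λ ≡ 49.
  x = λ² - 96 - 92 = 2401 - 188 ≡ 79; y = λ·(96 - 79) - 77 ≡ 77. → (79, 77)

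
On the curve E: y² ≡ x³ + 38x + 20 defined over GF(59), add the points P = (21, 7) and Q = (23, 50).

(21, 7) + (23, 50). λ = (50 - 7)/(23 - 21) ≡ 43/2 mod 59. 2⁻¹ ≡ 30 (mod 59) since 2·30 = 60 ≡ 1, so λ ≡ 51.
  x = λ² - 21 - 23 = 2601 - 44 ≡ 20; y = λ·(21 - 20) - 7 ≡ 44. → (20, 44)

(20, 44)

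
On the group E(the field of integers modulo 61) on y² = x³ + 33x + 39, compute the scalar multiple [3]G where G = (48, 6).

Repeated addition: build up to 3G.
2G: tangent at (48, 6): λ = (3·48² + 33)/(2·6) ≡ 52/12. 12⁻¹ ≡ 56 (mod 61) since 12·56 = 672 ≡ 1, so λ ≡ 52·56 ≡ 45.
  x = λ² - 48 - 48 = 2025 - 96 ≡ 38; y = λ·(48 - 38) - 6 ≡ 17. → (38, 17)
3G: (38, 17) + (48, 6). λ = (6 - 17)/(48 - 38) ≡ 50/10 mod 61. 10⁻¹ ≡ 55 (mod 61) since 10·55 = 550 ≡ 1, so λ ≡ 5.
  x = λ² - 38 - 48 = 25 - 86 ≡ 0; y = λ·(38 - 0) - 17 ≡ 51. → (0, 51)

(0, 51)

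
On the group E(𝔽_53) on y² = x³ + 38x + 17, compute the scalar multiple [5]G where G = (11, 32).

Repeated addition: build up to 5G.
2G: tangent at (11, 32): λ = (3·11² + 38)/(2·32) ≡ 30/11. 11⁻¹ ≡ 29 (mod 53), so λ ≡ 30·29 ≡ 22.
  x = λ² - 11 - 11 = 484 - 22 ≡ 38; y = λ·(11 - 38) - 32 ≡ 10. → (38, 10)
3G: (38, 10) + (11, 32). λ = (32 - 10)/(11 - 38) ≡ 22/26 mod 53. 26⁻¹ ≡ 51 (mod 53), so λ ≡ 9.
  x = λ² - 38 - 11 = 81 - 49 ≡ 32; y = λ·(38 - 32) - 10 ≡ 44. → (32, 44)
4G: (32, 44) + (11, 32). λ = (32 - 44)/(11 - 32) ≡ 41/32 mod 53. 32⁻¹ ≡ 5 (mod 53), so λ ≡ 46.
  x = λ² - 32 - 11 = 2116 - 43 ≡ 6; y = λ·(32 - 6) - 44 ≡ 39. → (6, 39)
5G: (6, 39) + (11, 32). λ = (32 - 39)/(11 - 6) ≡ 46/5 mod 53. 5⁻¹ ≡ 32 (mod 53), so λ ≡ 41.
  x = λ² - 6 - 11 = 1681 - 17 ≡ 21; y = λ·(6 - 21) - 39 ≡ 35. → (21, 35)

(21, 35)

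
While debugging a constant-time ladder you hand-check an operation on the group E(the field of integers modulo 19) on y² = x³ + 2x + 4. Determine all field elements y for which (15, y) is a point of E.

x³ + 2x + 4 = 3409 ≡ 8 (mod 19).
8 is a non-residue mod 19; no y exists.

none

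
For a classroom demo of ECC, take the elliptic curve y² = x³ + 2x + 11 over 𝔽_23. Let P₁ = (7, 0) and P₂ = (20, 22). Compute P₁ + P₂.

(7, 0) + (20, 22). λ = (22 - 0)/(20 - 7) ≡ 22/13 mod 23. 13⁻¹ ≡ 16 (mod 23) since 13·16 = 208 ≡ 1, so λ ≡ 7.
  x = λ² - 7 - 20 = 49 - 27 ≡ 22; y = λ·(7 - 22) - 0 ≡ 10. → (22, 10)

(22, 10)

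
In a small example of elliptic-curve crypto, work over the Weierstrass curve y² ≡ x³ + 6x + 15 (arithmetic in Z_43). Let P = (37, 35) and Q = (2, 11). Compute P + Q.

(37, 35) + (2, 11). λ = (11 - 35)/(2 - 37) ≡ 19/8 mod 43. 8⁻¹ ≡ 27 (mod 43), so λ ≡ 40.
  x = λ² - 37 - 2 = 1600 - 39 ≡ 13; y = λ·(37 - 13) - 35 ≡ 22. → (13, 22)

(13, 22)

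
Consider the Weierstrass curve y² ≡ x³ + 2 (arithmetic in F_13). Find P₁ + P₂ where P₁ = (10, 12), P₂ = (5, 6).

(10, 12) + (5, 6). λ = (6 - 12)/(5 - 10) ≡ 7/8 mod 13. 8⁻¹ ≡ 5 (mod 13), so λ ≡ 9.
  x = λ² - 10 - 5 = 81 - 15 ≡ 1; y = λ·(10 - 1) - 12 ≡ 4. → (1, 4)

(1, 4)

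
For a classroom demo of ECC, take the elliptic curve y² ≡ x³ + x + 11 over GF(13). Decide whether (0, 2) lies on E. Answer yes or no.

no

y² = 2² ≡ 4; x³ + 1x + 11 = 11 ≡ 11 (mod 13). 4 ≠ 11.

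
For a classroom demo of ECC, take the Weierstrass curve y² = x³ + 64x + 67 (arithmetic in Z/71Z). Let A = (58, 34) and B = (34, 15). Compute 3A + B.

First 3A:
Repeated addition: build up to 3A.
2A: tangent at (58, 34): λ = (3·58² + 64)/(2·34) ≡ 3/68. 68⁻¹ ≡ 47 (mod 71), so λ ≡ 3·47 ≡ 70.
  x = λ² - 58 - 58 = 4900 - 116 ≡ 27; y = λ·(58 - 27) - 34 ≡ 6. → (27, 6)
3A: (27, 6) + (58, 34). λ = (34 - 6)/(58 - 27) ≡ 28/31 mod 71. 31⁻¹ ≡ 55 (mod 71), so λ ≡ 49.
  x = λ² - 27 - 58 = 2401 - 85 ≡ 44; y = λ·(27 - 44) - 6 ≡ 13. → (44, 13)
3A = (44, 13).
Finally 3A + B:
(44, 13) + (34, 15). λ = (15 - 13)/(34 - 44) ≡ 2/61 mod 71. 61⁻¹ ≡ 7 (mod 71) since 61·7 = 427 ≡ 1, so λ ≡ 14.
  x = λ² - 44 - 34 = 196 - 78 ≡ 47; y = λ·(44 - 47) - 13 ≡ 16. → (47, 16)

(47, 16)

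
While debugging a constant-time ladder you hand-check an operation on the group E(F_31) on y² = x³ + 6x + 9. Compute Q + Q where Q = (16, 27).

tangent at (16, 27): λ = (3·16² + 6)/(2·27) ≡ 30/23. 23⁻¹ ≡ 27 (mod 31) since 23·27 = 621 ≡ 1, so λ ≡ 30·27 ≡ 4.
  x = λ² - 16 - 16 = 16 - 32 ≡ 15; y = λ·(16 - 15) - 27 ≡ 8. → (15, 8)

(15, 8)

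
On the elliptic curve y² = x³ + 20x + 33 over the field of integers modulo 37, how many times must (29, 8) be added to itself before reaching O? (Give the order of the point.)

7

2P: tangent at (29, 8): λ = (3·29² + 20)/(2·8) ≡ 27/16. 16⁻¹ ≡ 7 (mod 37), so λ ≡ 27·7 ≡ 4.
  x = λ² - 29 - 29 = 16 - 58 ≡ 32; y = λ·(29 - 32) - 8 ≡ 17. → (32, 17)
3P: (32, 17) + (29, 8). λ = (8 - 17)/(29 - 32) ≡ 28/34 mod 37. 34⁻¹ ≡ 12 (mod 37), so λ ≡ 3.
  x = λ² - 32 - 29 = 9 - 61 ≡ 22; y = λ·(32 - 22) - 17 ≡ 13. → (22, 13)
4P: (22, 13) + (29, 8). λ = (8 - 13)/(29 - 22) ≡ 32/7 mod 37. 7⁻¹ ≡ 16 (mod 37) since 7·16 = 112 ≡ 1, so λ ≡ 31.
  x = λ² - 22 - 29 = 961 - 51 ≡ 22; y = λ·(22 - 22) - 13 ≡ 24. → (22, 24)
5P: (22, 24) + (29, 8). λ = (8 - 24)/(29 - 22) ≡ 21/7 mod 37. 7⁻¹ ≡ 16 (mod 37), so λ ≡ 3.
  x = λ² - 22 - 29 = 9 - 51 ≡ 32; y = λ·(22 - 32) - 24 ≡ 20. → (32, 20)
6P: (32, 20) + (29, 8). λ = (8 - 20)/(29 - 32) ≡ 25/34 mod 37. 34⁻¹ ≡ 12 (mod 37), so λ ≡ 4.
  x = λ² - 32 - 29 = 16 - 61 ≡ 29; y = λ·(32 - 29) - 20 ≡ 29. → (29, 29)
7P: (29, 29) + (29, 8): same x and y₁ ≡ -y₂, so the sum is O.
7P = O, so the order is 7.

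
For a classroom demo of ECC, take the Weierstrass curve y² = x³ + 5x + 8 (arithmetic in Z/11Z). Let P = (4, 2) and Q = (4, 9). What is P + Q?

O

The two points share x = 4 and their y-coordinates satisfy 2 + 9 ≡ 0 (mod 11), so they are inverses. Their sum is O.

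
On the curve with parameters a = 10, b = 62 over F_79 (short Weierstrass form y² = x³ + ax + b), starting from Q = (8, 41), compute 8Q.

(28, 75)

Repeated addition: build up to 8Q.
2Q: tangent at (8, 41): λ = (3·8² + 10)/(2·41) ≡ 44/3. 3⁻¹ ≡ 53 (mod 79) since 3·53 = 159 ≡ 1, so λ ≡ 44·53 ≡ 41.
  x = λ² - 8 - 8 = 1681 - 16 ≡ 6; y = λ·(8 - 6) - 41 ≡ 41. → (6, 41)
3Q: (6, 41) + (8, 41). λ = (41 - 41)/(8 - 6) ≡ 0/2 mod 79. 2⁻¹ ≡ 40 (mod 79) since 2·40 = 80 ≡ 1, so λ ≡ 0.
  x = λ² - 6 - 8 = 0 - 14 ≡ 65; y = λ·(6 - 65) - 41 ≡ 38. → (65, 38)
4Q: (65, 38) + (8, 41). λ = (41 - 38)/(8 - 65) ≡ 3/22 mod 79. 22⁻¹ ≡ 18 (mod 79) since 22·18 = 396 ≡ 1, so λ ≡ 54.
  x = λ² - 65 - 8 = 2916 - 73 ≡ 78; y = λ·(65 - 78) - 38 ≡ 50. → (78, 50)
5Q: (78, 50) + (8, 41). λ = (41 - 50)/(8 - 78) ≡ 70/9 mod 79. 9⁻¹ ≡ 44 (mod 79) since 9·44 = 396 ≡ 1, so λ ≡ 78.
  x = λ² - 78 - 8 = 6084 - 86 ≡ 73; y = λ·(78 - 73) - 50 ≡ 24. → (73, 24)
6Q: (73, 24) + (8, 41). λ = (41 - 24)/(8 - 73) ≡ 17/14 mod 79. 14⁻¹ ≡ 17 (mod 79) since 14·17 = 238 ≡ 1, so λ ≡ 52.
  x = λ² - 73 - 8 = 2704 - 81 ≡ 16; y = λ·(73 - 16) - 24 ≡ 17. → (16, 17)
7Q: (16, 17) + (8, 41). λ = (41 - 17)/(8 - 16) ≡ 24/71 mod 79. 71⁻¹ ≡ 69 (mod 79) since 71·69 = 4899 ≡ 1, so λ ≡ 76.
  x = λ² - 16 - 8 = 5776 - 24 ≡ 64; y = λ·(16 - 64) - 17 ≡ 48. → (64, 48)
8Q: (64, 48) + (8, 41). λ = (41 - 48)/(8 - 64) ≡ 72/23 mod 79. 23⁻¹ ≡ 55 (mod 79), so λ ≡ 10.
  x = λ² - 64 - 8 = 100 - 72 ≡ 28; y = λ·(64 - 28) - 48 ≡ 75. → (28, 75)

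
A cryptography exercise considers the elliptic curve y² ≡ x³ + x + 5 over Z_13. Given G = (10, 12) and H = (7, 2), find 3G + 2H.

(10, 1)

First 3G:
Repeated addition: build up to 3G.
2G: tangent at (10, 12): λ = (3·10² + 1)/(2·12) ≡ 2/11. 11⁻¹ ≡ 6 (mod 13) since 11·6 = 66 ≡ 1, so λ ≡ 2·6 ≡ 12.
  x = λ² - 10 - 10 = 144 - 20 ≡ 7; y = λ·(10 - 7) - 12 ≡ 11. → (7, 11)
3G: (7, 11) + (10, 12). λ = (12 - 11)/(10 - 7) ≡ 1/3 mod 13. 3⁻¹ ≡ 9 (mod 13), so λ ≡ 9.
  x = λ² - 7 - 10 = 81 - 17 ≡ 12; y = λ·(7 - 12) - 11 ≡ 9. → (12, 9)
3G = (12, 9).
Next 2H:
Repeated addition: build up to 2H.
2H: tangent at (7, 2): λ = (3·7² + 1)/(2·2) ≡ 5/4. 4⁻¹ ≡ 10 (mod 13), so λ ≡ 5·10 ≡ 11.
  x = λ² - 7 - 7 = 121 - 14 ≡ 3; y = λ·(7 - 3) - 2 ≡ 3. → (3, 3)
2H = (3, 3).
Finally 3G + 2H:
(12, 9) + (3, 3). λ = (3 - 9)/(3 - 12) ≡ 7/4 mod 13. 4⁻¹ ≡ 10 (mod 13), so λ ≡ 5.
  x = λ² - 12 - 3 = 25 - 15 ≡ 10; y = λ·(12 - 10) - 9 ≡ 1. → (10, 1)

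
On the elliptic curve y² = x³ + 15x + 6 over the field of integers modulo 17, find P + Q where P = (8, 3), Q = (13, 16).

(8, 3) + (13, 16). λ = (16 - 3)/(13 - 8) ≡ 13/5 mod 17. 5⁻¹ ≡ 7 (mod 17) since 5·7 = 35 ≡ 1, so λ ≡ 6.
  x = λ² - 8 - 13 = 36 - 21 ≡ 15; y = λ·(8 - 15) - 3 ≡ 6. → (15, 6)

(15, 6)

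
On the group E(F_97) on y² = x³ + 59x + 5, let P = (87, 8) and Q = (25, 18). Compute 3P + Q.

(10, 25)

First 3P:
Repeated addition: build up to 3P.
2P: tangent at (87, 8): λ = (3·87² + 59)/(2·8) ≡ 68/16. 16⁻¹ ≡ 91 (mod 97), so λ ≡ 68·91 ≡ 77.
  x = λ² - 87 - 87 = 5929 - 174 ≡ 32; y = λ·(87 - 32) - 8 ≡ 56. → (32, 56)
3P: (32, 56) + (87, 8). λ = (8 - 56)/(87 - 32) ≡ 49/55 mod 97. 55⁻¹ ≡ 30 (mod 97) since 55·30 = 1650 ≡ 1, so λ ≡ 15.
  x = λ² - 32 - 87 = 225 - 119 ≡ 9; y = λ·(32 - 9) - 56 ≡ 95. → (9, 95)
3P = (9, 95).
Finally 3P + Q:
(9, 95) + (25, 18). λ = (18 - 95)/(25 - 9) ≡ 20/16 mod 97. 16⁻¹ ≡ 91 (mod 97), so λ ≡ 74.
  x = λ² - 9 - 25 = 5476 - 34 ≡ 10; y = λ·(9 - 10) - 95 ≡ 25. → (10, 25)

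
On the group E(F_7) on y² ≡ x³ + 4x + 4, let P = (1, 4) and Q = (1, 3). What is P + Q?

O

The two points share x = 1 and their y-coordinates satisfy 4 + 3 ≡ 0 (mod 7), so they are inverses. Their sum is ∞.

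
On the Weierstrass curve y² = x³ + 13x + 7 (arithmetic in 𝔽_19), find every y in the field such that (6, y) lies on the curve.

4, 15

x³ + 13x + 7 = 301 ≡ 16 (mod 19).
Square roots of 16 mod 19: 4 and 15 (since 4² = 16 ≡ 16).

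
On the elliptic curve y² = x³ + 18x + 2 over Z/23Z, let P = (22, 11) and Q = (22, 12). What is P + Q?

The two points share x = 22 and their y-coordinates satisfy 11 + 12 ≡ 0 (mod 23), so they are inverses. Their sum is O.

O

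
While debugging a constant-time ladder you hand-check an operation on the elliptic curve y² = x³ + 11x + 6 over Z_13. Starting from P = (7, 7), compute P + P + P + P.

(4, 6)

Repeated addition: build up to 4P.
2P: tangent at (7, 7): λ = (3·7² + 11)/(2·7) ≡ 2/1. 1⁻¹ ≡ 1 (mod 13), so λ ≡ 2·1 ≡ 2.
  x = λ² - 7 - 7 = 4 - 14 ≡ 3; y = λ·(7 - 3) - 7 ≡ 1. → (3, 1)
3P: (3, 1) + (7, 7). λ = (7 - 1)/(7 - 3) ≡ 6/4 mod 13. 4⁻¹ ≡ 10 (mod 13) since 4·10 = 40 ≡ 1, so λ ≡ 8.
  x = λ² - 3 - 7 = 64 - 10 ≡ 2; y = λ·(3 - 2) - 1 ≡ 7. → (2, 7)
4P: (2, 7) + (7, 7). λ = (7 - 7)/(7 - 2) ≡ 0/5 mod 13. 5⁻¹ ≡ 8 (mod 13) since 5·8 = 40 ≡ 1, so λ ≡ 0.
  x = λ² - 2 - 7 = 0 - 9 ≡ 4; y = λ·(2 - 4) - 7 ≡ 6. → (4, 6)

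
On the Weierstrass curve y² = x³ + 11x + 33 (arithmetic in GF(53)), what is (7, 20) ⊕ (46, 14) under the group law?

(11, 1)

(7, 20) + (46, 14). λ = (14 - 20)/(46 - 7) ≡ 47/39 mod 53. 39⁻¹ ≡ 34 (mod 53), so λ ≡ 8.
  x = λ² - 7 - 46 = 64 - 53 ≡ 11; y = λ·(7 - 11) - 20 ≡ 1. → (11, 1)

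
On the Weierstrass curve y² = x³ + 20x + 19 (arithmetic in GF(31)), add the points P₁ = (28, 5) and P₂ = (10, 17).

(21, 11)

(28, 5) + (10, 17). λ = (17 - 5)/(10 - 28) ≡ 12/13 mod 31. 13⁻¹ ≡ 12 (mod 31), so λ ≡ 20.
  x = λ² - 28 - 10 = 400 - 38 ≡ 21; y = λ·(28 - 21) - 5 ≡ 11. → (21, 11)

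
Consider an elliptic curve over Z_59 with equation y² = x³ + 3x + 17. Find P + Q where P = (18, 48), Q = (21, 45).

(18, 48) + (21, 45). λ = (45 - 48)/(21 - 18) ≡ 56/3 mod 59. 3⁻¹ ≡ 20 (mod 59), so λ ≡ 58.
  x = λ² - 18 - 21 = 3364 - 39 ≡ 21; y = λ·(18 - 21) - 48 ≡ 14. → (21, 14)

(21, 14)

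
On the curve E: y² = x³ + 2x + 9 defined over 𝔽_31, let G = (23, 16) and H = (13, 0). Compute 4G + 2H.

First 4G:
Repeated addition: build up to 4G.
2G: tangent at (23, 16): λ = (3·23² + 2)/(2·16) ≡ 8/1. 1⁻¹ ≡ 1 (mod 31), so λ ≡ 8·1 ≡ 8.
  x = λ² - 23 - 23 = 64 - 46 ≡ 18; y = λ·(23 - 18) - 16 ≡ 24. → (18, 24)
3G: (18, 24) + (23, 16). λ = (16 - 24)/(23 - 18) ≡ 23/5 mod 31. 5⁻¹ ≡ 25 (mod 31) since 5·25 = 125 ≡ 1, so λ ≡ 17.
  x = λ² - 18 - 23 = 289 - 41 ≡ 0; y = λ·(18 - 0) - 24 ≡ 3. → (0, 3)
4G: (0, 3) + (23, 16). λ = (16 - 3)/(23 - 0) ≡ 13/23 mod 31. 23⁻¹ ≡ 27 (mod 31), so λ ≡ 10.
  x = λ² - 0 - 23 = 100 - 23 ≡ 15; y = λ·(0 - 15) - 3 ≡ 2. → (15, 2)
4G = (15, 2).
Next 2H:
Repeated addition: build up to 2H.
2H: (13, 0) + (13, 0): same x and y₁ ≡ -y₂, so the sum is 𝒪.
2H = 𝒪.
Finally 4G + 2H:
(15, 2) + 𝒪 = (15, 2) (identity).

(15, 2)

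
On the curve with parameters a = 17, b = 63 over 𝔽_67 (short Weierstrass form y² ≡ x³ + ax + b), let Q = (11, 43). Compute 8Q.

Double-and-add on 8 = (1000)₂. Start with Q = (11, 43) for the leading 1-bit.
double: tangent at (11, 43): λ = (3·11² + 17)/(2·43) ≡ 45/19. 19⁻¹ ≡ 60 (mod 67) since 19·60 = 1140 ≡ 1, so λ ≡ 45·60 ≡ 20.
  x = λ² - 11 - 11 = 400 - 22 ≡ 43; y = λ·(11 - 43) - 43 ≡ 54. → (43, 54)
double: tangent at (43, 54): λ = (3·43² + 17)/(2·54) ≡ 3/41. 41⁻¹ ≡ 18 (mod 67), so λ ≡ 3·18 ≡ 54.
  x = λ² - 43 - 43 = 2916 - 86 ≡ 16; y = λ·(43 - 16) - 54 ≡ 64. → (16, 64)
double: tangent at (16, 64): λ = (3·16² + 17)/(2·64) ≡ 48/61. 61⁻¹ ≡ 11 (mod 67) since 61·11 = 671 ≡ 1, so λ ≡ 48·11 ≡ 59.
  x = λ² - 16 - 16 = 3481 - 32 ≡ 32; y = λ·(16 - 32) - 64 ≡ 64. → (32, 64)

(32, 64)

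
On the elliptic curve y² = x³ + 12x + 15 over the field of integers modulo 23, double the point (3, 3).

(19, 8)

tangent at (3, 3): λ = (3·3² + 12)/(2·3) ≡ 16/6. 6⁻¹ ≡ 4 (mod 23), so λ ≡ 16·4 ≡ 18.
  x = λ² - 3 - 3 = 324 - 6 ≡ 19; y = λ·(3 - 19) - 3 ≡ 8. → (19, 8)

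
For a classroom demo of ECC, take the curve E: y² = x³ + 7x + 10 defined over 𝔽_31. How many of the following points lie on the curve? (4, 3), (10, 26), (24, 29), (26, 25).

(4, 3): 3² ≡ 9, rhs ≡ 9 → on.
(10, 26): 26² ≡ 25, rhs ≡ 26 → off.
(24, 29): 29² ≡ 4, rhs ≡ 21 → off.
(26, 25): 25² ≡ 5, rhs ≡ 5 → on.

2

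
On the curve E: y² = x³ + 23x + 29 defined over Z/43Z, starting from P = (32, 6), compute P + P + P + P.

Repeated addition: build up to 4P.
2P: tangent at (32, 6): λ = (3·32² + 23)/(2·6) ≡ 42/12. 12⁻¹ ≡ 18 (mod 43) since 12·18 = 216 ≡ 1, so λ ≡ 42·18 ≡ 25.
  x = λ² - 32 - 32 = 625 - 64 ≡ 2; y = λ·(32 - 2) - 6 ≡ 13. → (2, 13)
3P: (2, 13) + (32, 6). λ = (6 - 13)/(32 - 2) ≡ 36/30 mod 43. 30⁻¹ ≡ 33 (mod 43) since 30·33 = 990 ≡ 1, so λ ≡ 27.
  x = λ² - 2 - 32 = 729 - 34 ≡ 7; y = λ·(2 - 7) - 13 ≡ 24. → (7, 24)
4P: (7, 24) + (32, 6). λ = (6 - 24)/(32 - 7) ≡ 25/25 mod 43. 25⁻¹ ≡ 31 (mod 43) since 25·31 = 775 ≡ 1, so λ ≡ 1.
  x = λ² - 7 - 32 = 1 - 39 ≡ 5; y = λ·(7 - 5) - 24 ≡ 21. → (5, 21)

(5, 21)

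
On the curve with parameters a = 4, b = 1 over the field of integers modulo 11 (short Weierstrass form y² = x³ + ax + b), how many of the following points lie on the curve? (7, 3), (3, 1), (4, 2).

2

(7, 3): 3² ≡ 9, rhs ≡ 9 → on.
(3, 1): 1² ≡ 1, rhs ≡ 7 → off.
(4, 2): 2² ≡ 4, rhs ≡ 4 → on.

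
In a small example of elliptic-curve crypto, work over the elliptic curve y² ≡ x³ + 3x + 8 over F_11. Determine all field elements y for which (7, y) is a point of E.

3, 8

x³ + 3x + 8 = 372 ≡ 9 (mod 11).
Square roots of 9 mod 11: 3 and 8 (since 3² = 9 ≡ 9).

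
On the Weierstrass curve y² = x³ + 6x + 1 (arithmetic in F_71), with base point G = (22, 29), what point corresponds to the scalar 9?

Repeated addition: build up to 9G.
2G: tangent at (22, 29): λ = (3·22² + 6)/(2·29) ≡ 38/58. 58⁻¹ ≡ 60 (mod 71) since 58·60 = 3480 ≡ 1, so λ ≡ 38·60 ≡ 8.
  x = λ² - 22 - 22 = 64 - 44 ≡ 20; y = λ·(22 - 20) - 29 ≡ 58. → (20, 58)
3G: (20, 58) + (22, 29). λ = (29 - 58)/(22 - 20) ≡ 42/2 mod 71. 2⁻¹ ≡ 36 (mod 71), so λ ≡ 21.
  x = λ² - 20 - 22 = 441 - 42 ≡ 44; y = λ·(20 - 44) - 58 ≡ 6. → (44, 6)
4G: (44, 6) + (22, 29). λ = (29 - 6)/(22 - 44) ≡ 23/49 mod 71. 49⁻¹ ≡ 29 (mod 71), so λ ≡ 28.
  x = λ² - 44 - 22 = 784 - 66 ≡ 8; y = λ·(44 - 8) - 6 ≡ 8. → (8, 8)
5G: (8, 8) + (22, 29). λ = (29 - 8)/(22 - 8) ≡ 21/14 mod 71. 14⁻¹ ≡ 66 (mod 71) since 14·66 = 924 ≡ 1, so λ ≡ 37.
  x = λ² - 8 - 22 = 1369 - 30 ≡ 61; y = λ·(8 - 61) - 8 ≡ 19. → (61, 19)
6G: (61, 19) + (22, 29). λ = (29 - 19)/(22 - 61) ≡ 10/32 mod 71. 32⁻¹ ≡ 20 (mod 71), so λ ≡ 58.
  x = λ² - 61 - 22 = 3364 - 83 ≡ 15; y = λ·(61 - 15) - 19 ≡ 22. → (15, 22)
7G: (15, 22) + (22, 29). λ = (29 - 22)/(22 - 15) ≡ 7/7 mod 71. 7⁻¹ ≡ 61 (mod 71), so λ ≡ 1.
  x = λ² - 15 - 22 = 1 - 37 ≡ 35; y = λ·(15 - 35) - 22 ≡ 29. → (35, 29)
8G: (35, 29) + (22, 29). λ = (29 - 29)/(22 - 35) ≡ 0/58 mod 71. 58⁻¹ ≡ 60 (mod 71) since 58·60 = 3480 ≡ 1, so λ ≡ 0.
  x = λ² - 35 - 22 = 0 - 57 ≡ 14; y = λ·(35 - 14) - 29 ≡ 42. → (14, 42)
9G: (14, 42) + (22, 29). λ = (29 - 42)/(22 - 14) ≡ 58/8 mod 71. 8⁻¹ ≡ 9 (mod 71), so λ ≡ 25.
  x = λ² - 14 - 22 = 625 - 36 ≡ 21; y = λ·(14 - 21) - 42 ≡ 67. → (21, 67)

(21, 67)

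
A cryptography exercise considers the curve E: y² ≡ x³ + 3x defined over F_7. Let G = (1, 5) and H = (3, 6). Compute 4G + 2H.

First 4G:
Repeated addition: build up to 4G.
2G: tangent at (1, 5): λ = (3·1² + 3)/(2·5) ≡ 6/3. 3⁻¹ ≡ 5 (mod 7) since 3·5 = 15 ≡ 1, so λ ≡ 6·5 ≡ 2.
  x = λ² - 1 - 1 = 4 - 2 ≡ 2; y = λ·(1 - 2) - 5 ≡ 0. → (2, 0)
3G: (2, 0) + (1, 5). λ = (5 - 0)/(1 - 2) ≡ 5/6 mod 7. 6⁻¹ ≡ 6 (mod 7), so λ ≡ 2.
  x = λ² - 2 - 1 = 4 - 3 ≡ 1; y = λ·(2 - 1) - 0 ≡ 2. → (1, 2)
4G: (1, 2) + (1, 5): same x and y₁ ≡ -y₂, so the sum is O.
4G = O.
Next 2H:
Repeated addition: build up to 2H.
2H: tangent at (3, 6): λ = (3·3² + 3)/(2·6) ≡ 2/5. 5⁻¹ ≡ 3 (mod 7), so λ ≡ 2·3 ≡ 6.
  x = λ² - 3 - 3 = 36 - 6 ≡ 2; y = λ·(3 - 2) - 6 ≡ 0. → (2, 0)
2H = (2, 0).
Finally 4G + 2H:
O + (2, 0) = (2, 0) (identity).

(2, 0)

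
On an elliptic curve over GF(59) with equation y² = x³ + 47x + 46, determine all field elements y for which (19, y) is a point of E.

x³ + 47x + 46 = 7798 ≡ 10 (mod 59).
10 is a non-residue mod 59; no y exists.

none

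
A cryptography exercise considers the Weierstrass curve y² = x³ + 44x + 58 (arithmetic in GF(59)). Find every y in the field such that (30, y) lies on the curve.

none

x³ + 44x + 58 = 28378 ≡ 58 (mod 59).
58 is a non-residue mod 59; no y exists.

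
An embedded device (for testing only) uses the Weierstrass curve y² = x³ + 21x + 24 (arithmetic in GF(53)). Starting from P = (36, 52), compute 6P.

(46, 45)

Repeated addition: build up to 6P.
2P: tangent at (36, 52): λ = (3·36² + 21)/(2·52) ≡ 40/51. 51⁻¹ ≡ 26 (mod 53) since 51·26 = 1326 ≡ 1, so λ ≡ 40·26 ≡ 33.
  x = λ² - 36 - 36 = 1089 - 72 ≡ 10; y = λ·(36 - 10) - 52 ≡ 11. → (10, 11)
3P: (10, 11) + (36, 52). λ = (52 - 11)/(36 - 10) ≡ 41/26 mod 53. 26⁻¹ ≡ 51 (mod 53), so λ ≡ 24.
  x = λ² - 10 - 36 = 576 - 46 ≡ 0; y = λ·(10 - 0) - 11 ≡ 17. → (0, 17)
4P: (0, 17) + (36, 52). λ = (52 - 17)/(36 - 0) ≡ 35/36 mod 53. 36⁻¹ ≡ 28 (mod 53), so λ ≡ 26.
  x = λ² - 0 - 36 = 676 - 36 ≡ 4; y = λ·(0 - 4) - 17 ≡ 38. → (4, 38)
5P: (4, 38) + (36, 52). λ = (52 - 38)/(36 - 4) ≡ 14/32 mod 53. 32⁻¹ ≡ 5 (mod 53) since 32·5 = 160 ≡ 1, so λ ≡ 17.
  x = λ² - 4 - 36 = 289 - 40 ≡ 37; y = λ·(4 - 37) - 38 ≡ 37. → (37, 37)
6P: (37, 37) + (36, 52). λ = (52 - 37)/(36 - 37) ≡ 15/52 mod 53. 52⁻¹ ≡ 52 (mod 53) since 52·52 = 2704 ≡ 1, so λ ≡ 38.
  x = λ² - 37 - 36 = 1444 - 73 ≡ 46; y = λ·(37 - 46) - 37 ≡ 45. → (46, 45)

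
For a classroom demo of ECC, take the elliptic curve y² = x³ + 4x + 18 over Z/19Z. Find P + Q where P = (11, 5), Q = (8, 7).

(11, 14)

(11, 5) + (8, 7). λ = (7 - 5)/(8 - 11) ≡ 2/16 mod 19. 16⁻¹ ≡ 6 (mod 19) since 16·6 = 96 ≡ 1, so λ ≡ 12.
  x = λ² - 11 - 8 = 144 - 19 ≡ 11; y = λ·(11 - 11) - 5 ≡ 14. → (11, 14)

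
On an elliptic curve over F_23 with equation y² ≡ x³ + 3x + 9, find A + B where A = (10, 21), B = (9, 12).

(16, 17)

(10, 21) + (9, 12). λ = (12 - 21)/(9 - 10) ≡ 14/22 mod 23. 22⁻¹ ≡ 22 (mod 23), so λ ≡ 9.
  x = λ² - 10 - 9 = 81 - 19 ≡ 16; y = λ·(10 - 16) - 21 ≡ 17. → (16, 17)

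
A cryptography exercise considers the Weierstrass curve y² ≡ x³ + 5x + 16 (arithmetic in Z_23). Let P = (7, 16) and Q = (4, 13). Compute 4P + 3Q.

(8, 4)

First 4P:
Repeated addition: build up to 4P.
2P: tangent at (7, 16): λ = (3·7² + 5)/(2·16) ≡ 14/9. 9⁻¹ ≡ 18 (mod 23), so λ ≡ 14·18 ≡ 22.
  x = λ² - 7 - 7 = 484 - 14 ≡ 10; y = λ·(7 - 10) - 16 ≡ 10. → (10, 10)
3P: (10, 10) + (7, 16). λ = (16 - 10)/(7 - 10) ≡ 6/20 mod 23. 20⁻¹ ≡ 15 (mod 23), so λ ≡ 21.
  x = λ² - 10 - 7 = 441 - 17 ≡ 10; y = λ·(10 - 10) - 10 ≡ 13. → (10, 13)
4P: (10, 13) + (7, 16). λ = (16 - 13)/(7 - 10) ≡ 3/20 mod 23. 20⁻¹ ≡ 15 (mod 23) since 20·15 = 300 ≡ 1, so λ ≡ 22.
  x = λ² - 10 - 7 = 484 - 17 ≡ 7; y = λ·(10 - 7) - 13 ≡ 7. → (7, 7)
4P = (7, 7).
Next 3Q:
Repeated addition: build up to 3Q.
2Q: tangent at (4, 13): λ = (3·4² + 5)/(2·13) ≡ 7/3. 3⁻¹ ≡ 8 (mod 23) since 3·8 = 24 ≡ 1, so λ ≡ 7·8 ≡ 10.
  x = λ² - 4 - 4 = 100 - 8 ≡ 0; y = λ·(4 - 0) - 13 ≡ 4. → (0, 4)
3Q: (0, 4) + (4, 13). λ = (13 - 4)/(4 - 0) ≡ 9/4 mod 23. 4⁻¹ ≡ 6 (mod 23), so λ ≡ 8.
  x = λ² - 0 - 4 = 64 - 4 ≡ 14; y = λ·(0 - 14) - 4 ≡ 22. → (14, 22)
3Q = (14, 22).
Finally 4P + 3Q:
(7, 7) + (14, 22). λ = (22 - 7)/(14 - 7) ≡ 15/7 mod 23. 7⁻¹ ≡ 10 (mod 23), so λ ≡ 12.
  x = λ² - 7 - 14 = 144 - 21 ≡ 8; y = λ·(7 - 8) - 7 ≡ 4. → (8, 4)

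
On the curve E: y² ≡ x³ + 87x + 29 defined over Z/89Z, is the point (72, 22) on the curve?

no

y² = 22² ≡ 39; x³ + 87x + 29 = 379541 ≡ 45 (mod 89). 39 ≠ 45.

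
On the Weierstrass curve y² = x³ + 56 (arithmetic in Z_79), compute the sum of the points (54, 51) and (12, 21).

(54, 51) + (12, 21). λ = (21 - 51)/(12 - 54) ≡ 49/37 mod 79. 37⁻¹ ≡ 47 (mod 79), so λ ≡ 12.
  x = λ² - 54 - 12 = 144 - 66 ≡ 78; y = λ·(54 - 78) - 51 ≡ 56. → (78, 56)

(78, 56)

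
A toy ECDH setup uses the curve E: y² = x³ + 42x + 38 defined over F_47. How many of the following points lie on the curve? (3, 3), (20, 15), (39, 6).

1

(3, 3): 3² ≡ 9, rhs ≡ 3 → off.
(20, 15): 15² ≡ 37, rhs ≡ 42 → off.
(39, 6): 6² ≡ 36, rhs ≡ 36 → on.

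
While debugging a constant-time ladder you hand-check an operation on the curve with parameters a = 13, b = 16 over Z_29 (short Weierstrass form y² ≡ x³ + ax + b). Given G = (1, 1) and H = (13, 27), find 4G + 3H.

(6, 22)

First 4G:
Double-and-add on 4 = (100)₂. Start with G = (1, 1) for the leading 1-bit.
double: tangent at (1, 1): λ = (3·1² + 13)/(2·1) ≡ 16/2. 2⁻¹ ≡ 15 (mod 29), so λ ≡ 16·15 ≡ 8.
  x = λ² - 1 - 1 = 64 - 2 ≡ 4; y = λ·(1 - 4) - 1 ≡ 4. → (4, 4)
double: tangent at (4, 4): λ = (3·4² + 13)/(2·4) ≡ 3/8. 8⁻¹ ≡ 11 (mod 29), so λ ≡ 3·11 ≡ 4.
  x = λ² - 4 - 4 = 16 - 8 ≡ 8; y = λ·(4 - 8) - 4 ≡ 9. → (8, 9)
4G = (8, 9).
Next 3H:
Repeated addition: build up to 3H.
2H: tangent at (13, 27): λ = (3·13² + 13)/(2·27) ≡ 27/25. 25⁻¹ ≡ 7 (mod 29) since 25·7 = 175 ≡ 1, so λ ≡ 27·7 ≡ 15.
  x = λ² - 13 - 13 = 225 - 26 ≡ 25; y = λ·(13 - 25) - 27 ≡ 25. → (25, 25)
3H: (25, 25) + (13, 27). λ = (27 - 25)/(13 - 25) ≡ 2/17 mod 29. 17⁻¹ ≡ 12 (mod 29), so λ ≡ 24.
  x = λ² - 25 - 13 = 576 - 38 ≡ 16; y = λ·(25 - 16) - 25 ≡ 17. → (16, 17)
3H = (16, 17).
Finally 4G + 3H:
(8, 9) + (16, 17). λ = (17 - 9)/(16 - 8) ≡ 8/8 mod 29. 8⁻¹ ≡ 11 (mod 29), so λ ≡ 1.
  x = λ² - 8 - 16 = 1 - 24 ≡ 6; y = λ·(8 - 6) - 9 ≡ 22. → (6, 22)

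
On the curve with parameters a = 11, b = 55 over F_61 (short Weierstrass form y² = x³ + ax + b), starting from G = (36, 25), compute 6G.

Double-and-add on 6 = (110)₂. Start with G = (36, 25) for the leading 1-bit.
double: tangent at (36, 25): λ = (3·36² + 11)/(2·25) ≡ 56/50. 50⁻¹ ≡ 11 (mod 61), so λ ≡ 56·11 ≡ 6.
  x = λ² - 36 - 36 = 36 - 72 ≡ 25; y = λ·(36 - 25) - 25 ≡ 41. → (25, 41)
add G: (25, 41) + (36, 25). λ = (25 - 41)/(36 - 25) ≡ 45/11 mod 61. 11⁻¹ ≡ 50 (mod 61), so λ ≡ 54.
  x = λ² - 25 - 36 = 2916 - 61 ≡ 49; y = λ·(25 - 49) - 41 ≡ 5. → (49, 5)
double: tangent at (49, 5): λ = (3·49² + 11)/(2·5) ≡ 16/10. 10⁻¹ ≡ 55 (mod 61) since 10·55 = 550 ≡ 1, so λ ≡ 16·55 ≡ 26.
  x = λ² - 49 - 49 = 676 - 98 ≡ 29; y = λ·(49 - 29) - 5 ≡ 27. → (29, 27)

(29, 27)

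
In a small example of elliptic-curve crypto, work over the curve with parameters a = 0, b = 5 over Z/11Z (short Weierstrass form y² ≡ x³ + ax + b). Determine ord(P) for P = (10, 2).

12

2P: tangent at (10, 2): λ = (3·10² + 0)/(2·2) ≡ 3/4. 4⁻¹ ≡ 3 (mod 11), so λ ≡ 3·3 ≡ 9.
  x = λ² - 10 - 10 = 81 - 20 ≡ 6; y = λ·(10 - 6) - 2 ≡ 1. → (6, 1)
3P: (6, 1) + (10, 2). λ = (2 - 1)/(10 - 6) ≡ 1/4 mod 11. 4⁻¹ ≡ 3 (mod 11) since 4·3 = 12 ≡ 1, so λ ≡ 3.
  x = λ² - 6 - 10 = 9 - 16 ≡ 4; y = λ·(6 - 4) - 1 ≡ 5. → (4, 5)
4P: (4, 5) + (10, 2). λ = (2 - 5)/(10 - 4) ≡ 8/6 mod 11. 6⁻¹ ≡ 2 (mod 11) since 6·2 = 12 ≡ 1, so λ ≡ 5.
  x = λ² - 4 - 10 = 25 - 14 ≡ 0; y = λ·(4 - 0) - 5 ≡ 4. → (0, 4)
5P: (0, 4) + (10, 2). λ = (2 - 4)/(10 - 0) ≡ 9/10 mod 11. 10⁻¹ ≡ 10 (mod 11), so λ ≡ 2.
  x = λ² - 0 - 10 = 4 - 10 ≡ 5; y = λ·(0 - 5) - 4 ≡ 8. → (5, 8)
6P: (5, 8) + (10, 2). λ = (2 - 8)/(10 - 5) ≡ 5/5 mod 11. 5⁻¹ ≡ 9 (mod 11), so λ ≡ 1.
  x = λ² - 5 - 10 = 1 - 15 ≡ 8; y = λ·(5 - 8) - 8 ≡ 0. → (8, 0)
7P: (8, 0) + (10, 2). λ = (2 - 0)/(10 - 8) ≡ 2/2 mod 11. 2⁻¹ ≡ 6 (mod 11), so λ ≡ 1.
  x = λ² - 8 - 10 = 1 - 18 ≡ 5; y = λ·(8 - 5) - 0 ≡ 3. → (5, 3)
8P: (5, 3) + (10, 2). λ = (2 - 3)/(10 - 5) ≡ 10/5 mod 11. 5⁻¹ ≡ 9 (mod 11), so λ ≡ 2.
  x = λ² - 5 - 10 = 4 - 15 ≡ 0; y = λ·(5 - 0) - 3 ≡ 7. → (0, 7)
9P: (0, 7) + (10, 2). λ = (2 - 7)/(10 - 0) ≡ 6/10 mod 11. 10⁻¹ ≡ 10 (mod 11), so λ ≡ 5.
  x = λ² - 0 - 10 = 25 - 10 ≡ 4; y = λ·(0 - 4) - 7 ≡ 6. → (4, 6)
10P: (4, 6) + (10, 2). λ = (2 - 6)/(10 - 4) ≡ 7/6 mod 11. 6⁻¹ ≡ 2 (mod 11), so λ ≡ 3.
  x = λ² - 4 - 10 = 9 - 14 ≡ 6; y = λ·(4 - 6) - 6 ≡ 10. → (6, 10)
11P: (6, 10) + (10, 2). λ = (2 - 10)/(10 - 6) ≡ 3/4 mod 11. 4⁻¹ ≡ 3 (mod 11), so λ ≡ 9.
  x = λ² - 6 - 10 = 81 - 16 ≡ 10; y = λ·(6 - 10) - 10 ≡ 9. → (10, 9)
12P: (10, 9) + (10, 2): same x and y₁ ≡ -y₂, so the sum is the point at infinity.
12P = the point at infinity, so the order is 12.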